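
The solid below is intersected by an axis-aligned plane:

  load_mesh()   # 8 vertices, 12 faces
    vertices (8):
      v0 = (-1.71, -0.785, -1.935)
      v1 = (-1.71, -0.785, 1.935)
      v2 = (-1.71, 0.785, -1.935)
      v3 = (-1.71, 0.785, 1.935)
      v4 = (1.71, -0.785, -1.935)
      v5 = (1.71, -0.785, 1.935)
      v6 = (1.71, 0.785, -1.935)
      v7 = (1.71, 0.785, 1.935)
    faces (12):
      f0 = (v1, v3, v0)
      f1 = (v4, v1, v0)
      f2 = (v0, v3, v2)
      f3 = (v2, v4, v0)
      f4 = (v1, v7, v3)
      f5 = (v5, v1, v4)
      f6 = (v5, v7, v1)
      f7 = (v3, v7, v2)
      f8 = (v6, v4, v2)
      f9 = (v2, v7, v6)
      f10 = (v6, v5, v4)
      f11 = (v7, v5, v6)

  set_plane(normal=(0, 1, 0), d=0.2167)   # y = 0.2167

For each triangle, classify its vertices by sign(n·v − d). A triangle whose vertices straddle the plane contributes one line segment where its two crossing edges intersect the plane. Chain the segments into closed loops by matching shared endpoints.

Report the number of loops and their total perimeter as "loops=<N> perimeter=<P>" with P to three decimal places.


Straddling triangles (8 of 12):
  (v1,v3,v0) [-+-] → (-1.71, 0.2167, 1.935)–(-1.71, 0.2167, 0.534159)  len=1.4008
  (v0,v3,v2) [-++] → (-1.71, 0.2167, 0.534159)–(-1.71, 0.2167, -1.935)  len=2.4692
  (v2,v4,v0) [+--] → (-0.472047, 0.2167, -1.935)–(-1.71, 0.2167, -1.935)  len=1.2380
  (v1,v7,v3) [-++] → (0.472047, 0.2167, 1.935)–(-1.71, 0.2167, 1.935)  len=2.1820
  (v5,v7,v1) [-+-] → (1.71, 0.2167, 1.935)–(0.472047, 0.2167, 1.935)  len=1.2380
  (v6,v4,v2) [+-+] → (1.71, 0.2167, -1.935)–(-0.472047, 0.2167, -1.935)  len=2.1820
  (v6,v5,v4) [+--] → (1.71, 0.2167, -0.534159)–(1.71, 0.2167, -1.935)  len=1.4008
  (v7,v5,v6) [+-+] → (1.71, 0.2167, 1.935)–(1.71, 0.2167, -0.534159)  len=2.4692

Chained into 1 loop(s):
  loop 1: 8 segments, perimeter = 14.5800
Total perimeter = 14.580

loops=1 perimeter=14.580


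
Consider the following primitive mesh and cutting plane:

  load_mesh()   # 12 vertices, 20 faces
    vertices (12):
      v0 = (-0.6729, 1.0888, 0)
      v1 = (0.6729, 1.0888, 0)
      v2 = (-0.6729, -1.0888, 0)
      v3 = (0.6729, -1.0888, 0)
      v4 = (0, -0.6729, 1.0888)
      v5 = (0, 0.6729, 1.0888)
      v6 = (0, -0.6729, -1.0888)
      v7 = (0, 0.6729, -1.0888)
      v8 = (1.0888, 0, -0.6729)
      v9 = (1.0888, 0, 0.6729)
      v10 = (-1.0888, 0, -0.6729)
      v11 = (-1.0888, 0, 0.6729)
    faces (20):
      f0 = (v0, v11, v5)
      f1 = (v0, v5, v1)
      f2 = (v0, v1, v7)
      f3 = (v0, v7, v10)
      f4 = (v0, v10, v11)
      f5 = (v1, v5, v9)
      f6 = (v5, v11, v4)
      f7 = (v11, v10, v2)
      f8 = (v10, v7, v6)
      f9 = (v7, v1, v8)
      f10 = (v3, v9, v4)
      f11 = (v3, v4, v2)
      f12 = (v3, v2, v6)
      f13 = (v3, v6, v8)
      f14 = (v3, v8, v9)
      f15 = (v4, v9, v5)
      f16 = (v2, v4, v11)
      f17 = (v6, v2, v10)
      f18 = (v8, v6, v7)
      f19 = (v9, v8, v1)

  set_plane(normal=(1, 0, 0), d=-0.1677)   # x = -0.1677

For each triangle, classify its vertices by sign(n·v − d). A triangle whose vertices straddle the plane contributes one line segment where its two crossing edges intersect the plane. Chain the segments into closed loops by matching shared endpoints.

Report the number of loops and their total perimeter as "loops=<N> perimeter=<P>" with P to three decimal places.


Straddling triangles (10 of 20):
  (v0,v11,v5) [--+] → (-0.1677, 0.569258, 1.02474)–(-0.1677, 0.776551, 0.817449)  len=0.2932
  (v0,v5,v1) [-++] → (-0.1677, 0.776551, 0.817449)–(-0.1677, 1.0888, 0)  len=0.8751
  (v0,v1,v7) [-++] → (-0.1677, 1.0888, 0)–(-0.1677, 0.776551, -0.817449)  len=0.8751
  (v0,v7,v10) [-+-] → (-0.1677, 0.776551, -0.817449)–(-0.1677, 0.569258, -1.02474)  len=0.2932
  (v5,v11,v4) [+-+] → (-0.1677, 0.569258, 1.02474)–(-0.1677, -0.569258, 1.02474)  len=1.1385
  (v10,v7,v6) [-++] → (-0.1677, 0.569258, -1.02474)–(-0.1677, -0.569258, -1.02474)  len=1.1385
  (v3,v4,v2) [++-] → (-0.1677, -0.776551, 0.817449)–(-0.1677, -1.0888, 0)  len=0.8751
  (v3,v2,v6) [+-+] → (-0.1677, -1.0888, 0)–(-0.1677, -0.776551, -0.817449)  len=0.8751
  (v2,v4,v11) [-+-] → (-0.1677, -0.776551, 0.817449)–(-0.1677, -0.569258, 1.02474)  len=0.2932
  (v6,v2,v10) [+--] → (-0.1677, -0.776551, -0.817449)–(-0.1677, -0.569258, -1.02474)  len=0.2932

Chained into 1 loop(s):
  loop 1: 10 segments, perimeter = 6.9499
Total perimeter = 6.950

loops=1 perimeter=6.950


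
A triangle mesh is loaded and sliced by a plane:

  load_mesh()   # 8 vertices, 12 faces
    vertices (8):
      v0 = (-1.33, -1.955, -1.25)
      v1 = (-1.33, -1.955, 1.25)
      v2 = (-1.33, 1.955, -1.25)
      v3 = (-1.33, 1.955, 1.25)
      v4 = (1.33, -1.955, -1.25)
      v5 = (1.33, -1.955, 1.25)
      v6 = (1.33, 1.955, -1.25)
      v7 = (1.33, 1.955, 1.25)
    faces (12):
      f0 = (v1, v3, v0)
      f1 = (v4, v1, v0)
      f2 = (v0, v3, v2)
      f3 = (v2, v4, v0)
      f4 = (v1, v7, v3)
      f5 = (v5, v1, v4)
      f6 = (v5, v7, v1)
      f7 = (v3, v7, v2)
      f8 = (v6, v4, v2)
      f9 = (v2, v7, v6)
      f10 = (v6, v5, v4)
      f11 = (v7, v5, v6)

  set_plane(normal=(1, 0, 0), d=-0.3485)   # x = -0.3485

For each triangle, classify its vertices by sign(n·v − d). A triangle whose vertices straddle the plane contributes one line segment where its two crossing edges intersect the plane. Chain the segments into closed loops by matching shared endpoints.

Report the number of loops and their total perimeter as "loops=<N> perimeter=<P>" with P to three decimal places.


loops=1 perimeter=12.820

Straddling triangles (8 of 12):
  (v4,v1,v0) [+--] → (-0.3485, -1.955, 0.327538)–(-0.3485, -1.955, -1.25)  len=1.5775
  (v2,v4,v0) [-+-] → (-0.3485, 0.512269, -1.25)–(-0.3485, -1.955, -1.25)  len=2.4673
  (v1,v7,v3) [-+-] → (-0.3485, -0.512269, 1.25)–(-0.3485, 1.955, 1.25)  len=2.4673
  (v5,v1,v4) [+-+] → (-0.3485, -1.955, 1.25)–(-0.3485, -1.955, 0.327538)  len=0.9225
  (v5,v7,v1) [++-] → (-0.3485, -0.512269, 1.25)–(-0.3485, -1.955, 1.25)  len=1.4427
  (v3,v7,v2) [-+-] → (-0.3485, 1.955, 1.25)–(-0.3485, 1.955, -0.327538)  len=1.5775
  (v6,v4,v2) [++-] → (-0.3485, 0.512269, -1.25)–(-0.3485, 1.955, -1.25)  len=1.4427
  (v2,v7,v6) [-++] → (-0.3485, 1.955, -0.327538)–(-0.3485, 1.955, -1.25)  len=0.9225

Chained into 1 loop(s):
  loop 1: 8 segments, perimeter = 12.8200
Total perimeter = 12.820


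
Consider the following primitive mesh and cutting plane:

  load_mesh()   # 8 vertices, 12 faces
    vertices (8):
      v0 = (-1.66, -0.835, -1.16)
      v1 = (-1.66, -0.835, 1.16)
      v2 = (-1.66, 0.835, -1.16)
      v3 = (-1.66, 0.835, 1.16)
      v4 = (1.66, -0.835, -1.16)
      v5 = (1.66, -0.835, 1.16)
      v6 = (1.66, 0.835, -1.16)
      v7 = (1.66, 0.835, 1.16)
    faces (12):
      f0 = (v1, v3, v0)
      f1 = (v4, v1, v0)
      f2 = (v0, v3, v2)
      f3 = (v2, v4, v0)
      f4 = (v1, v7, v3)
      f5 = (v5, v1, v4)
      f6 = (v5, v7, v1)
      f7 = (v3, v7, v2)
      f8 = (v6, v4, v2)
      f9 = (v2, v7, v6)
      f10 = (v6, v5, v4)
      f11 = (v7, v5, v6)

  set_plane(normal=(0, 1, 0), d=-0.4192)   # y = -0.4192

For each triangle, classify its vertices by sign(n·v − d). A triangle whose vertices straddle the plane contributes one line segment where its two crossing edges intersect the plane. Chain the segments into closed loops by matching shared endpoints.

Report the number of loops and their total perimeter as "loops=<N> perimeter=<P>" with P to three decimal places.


loops=1 perimeter=11.280

Straddling triangles (8 of 12):
  (v1,v3,v0) [-+-] → (-1.66, -0.4192, 1.16)–(-1.66, -0.4192, -0.582362)  len=1.7424
  (v0,v3,v2) [-++] → (-1.66, -0.4192, -0.582362)–(-1.66, -0.4192, -1.16)  len=0.5776
  (v2,v4,v0) [+--] → (0.83338, -0.4192, -1.16)–(-1.66, -0.4192, -1.16)  len=2.4934
  (v1,v7,v3) [-++] → (-0.83338, -0.4192, 1.16)–(-1.66, -0.4192, 1.16)  len=0.8266
  (v5,v7,v1) [-+-] → (1.66, -0.4192, 1.16)–(-0.83338, -0.4192, 1.16)  len=2.4934
  (v6,v4,v2) [+-+] → (1.66, -0.4192, -1.16)–(0.83338, -0.4192, -1.16)  len=0.8266
  (v6,v5,v4) [+--] → (1.66, -0.4192, 0.582362)–(1.66, -0.4192, -1.16)  len=1.7424
  (v7,v5,v6) [+-+] → (1.66, -0.4192, 1.16)–(1.66, -0.4192, 0.582362)  len=0.5776

Chained into 1 loop(s):
  loop 1: 8 segments, perimeter = 11.2800
Total perimeter = 11.280


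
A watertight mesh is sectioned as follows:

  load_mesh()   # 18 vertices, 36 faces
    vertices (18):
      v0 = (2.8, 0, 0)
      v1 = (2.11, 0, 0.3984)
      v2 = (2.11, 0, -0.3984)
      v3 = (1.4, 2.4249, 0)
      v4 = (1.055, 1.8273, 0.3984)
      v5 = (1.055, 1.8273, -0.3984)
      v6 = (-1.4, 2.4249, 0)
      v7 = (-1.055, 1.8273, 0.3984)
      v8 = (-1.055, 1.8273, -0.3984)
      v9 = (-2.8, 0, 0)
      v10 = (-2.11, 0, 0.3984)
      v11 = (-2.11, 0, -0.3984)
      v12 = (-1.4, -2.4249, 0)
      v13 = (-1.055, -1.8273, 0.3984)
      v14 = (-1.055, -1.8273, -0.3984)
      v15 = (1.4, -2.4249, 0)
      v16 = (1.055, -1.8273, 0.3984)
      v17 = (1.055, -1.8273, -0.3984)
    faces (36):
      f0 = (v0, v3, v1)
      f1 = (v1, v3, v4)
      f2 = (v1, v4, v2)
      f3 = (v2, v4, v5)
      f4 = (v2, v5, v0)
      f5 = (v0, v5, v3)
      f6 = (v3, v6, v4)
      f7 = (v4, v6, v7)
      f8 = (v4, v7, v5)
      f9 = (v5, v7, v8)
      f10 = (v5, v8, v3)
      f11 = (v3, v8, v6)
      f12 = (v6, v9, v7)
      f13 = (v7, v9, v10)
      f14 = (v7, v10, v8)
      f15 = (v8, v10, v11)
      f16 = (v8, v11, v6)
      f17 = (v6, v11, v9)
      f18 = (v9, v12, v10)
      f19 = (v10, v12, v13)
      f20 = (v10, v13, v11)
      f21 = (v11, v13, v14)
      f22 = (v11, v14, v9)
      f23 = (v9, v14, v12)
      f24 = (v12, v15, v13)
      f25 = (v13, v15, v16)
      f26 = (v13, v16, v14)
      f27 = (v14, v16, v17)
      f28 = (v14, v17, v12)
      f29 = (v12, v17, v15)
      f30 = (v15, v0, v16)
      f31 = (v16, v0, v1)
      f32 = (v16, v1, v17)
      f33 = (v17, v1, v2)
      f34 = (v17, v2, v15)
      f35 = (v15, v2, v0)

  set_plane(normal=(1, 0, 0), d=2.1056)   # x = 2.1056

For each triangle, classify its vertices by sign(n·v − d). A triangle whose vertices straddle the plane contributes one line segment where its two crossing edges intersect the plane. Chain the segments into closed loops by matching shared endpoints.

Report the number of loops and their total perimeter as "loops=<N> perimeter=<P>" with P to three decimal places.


loops=2 perimeter=6.633

Straddling triangles (12 of 36):
  (v0,v3,v1) [+-+] → (2.1056, 1.20275, 0)–(2.1056, 0.0150275, 0.395931)  len=1.2520
  (v1,v3,v4) [+--] → (2.1056, 0.0150275, 0.395931)–(2.1056, 0.00762097, 0.3984)  len=0.0078
  (v1,v4,v2) [+-+] → (2.1056, 0.00762097, 0.3984)–(2.1056, 0.00762097, -0.395077)  len=0.7935
  (v2,v4,v5) [+--] → (2.1056, 0.00762097, -0.395077)–(2.1056, 0.00762097, -0.3984)  len=0.0033
  (v2,v5,v0) [+-+] → (2.1056, 0.00762097, -0.3984)–(2.1056, 0.72715, -0.158538)  len=0.7585
  (v0,v5,v3) [+--] → (2.1056, 0.72715, -0.158538)–(2.1056, 1.20275, 0)  len=0.5013
  (v15,v0,v16) [-+-] → (2.1056, -1.20275, 0)–(2.1056, -0.72715, 0.158538)  len=0.5013
  (v16,v0,v1) [-++] → (2.1056, -0.72715, 0.158538)–(2.1056, -0.00762097, 0.3984)  len=0.7585
  (v16,v1,v17) [-+-] → (2.1056, -0.00762097, 0.3984)–(2.1056, -0.00762097, 0.395077)  len=0.0033
  (v17,v1,v2) [-++] → (2.1056, -0.00762097, 0.395077)–(2.1056, -0.00762097, -0.3984)  len=0.7935
  (v17,v2,v15) [-+-] → (2.1056, -0.00762097, -0.3984)–(2.1056, -0.0150275, -0.395931)  len=0.0078
  (v15,v2,v0) [-++] → (2.1056, -0.0150275, -0.395931)–(2.1056, -1.20275, 0)  len=1.2520

Chained into 2 loop(s):
  loop 1: 6 segments, perimeter = 3.3164
  loop 2: 6 segments, perimeter = 3.3164
Total perimeter = 6.633


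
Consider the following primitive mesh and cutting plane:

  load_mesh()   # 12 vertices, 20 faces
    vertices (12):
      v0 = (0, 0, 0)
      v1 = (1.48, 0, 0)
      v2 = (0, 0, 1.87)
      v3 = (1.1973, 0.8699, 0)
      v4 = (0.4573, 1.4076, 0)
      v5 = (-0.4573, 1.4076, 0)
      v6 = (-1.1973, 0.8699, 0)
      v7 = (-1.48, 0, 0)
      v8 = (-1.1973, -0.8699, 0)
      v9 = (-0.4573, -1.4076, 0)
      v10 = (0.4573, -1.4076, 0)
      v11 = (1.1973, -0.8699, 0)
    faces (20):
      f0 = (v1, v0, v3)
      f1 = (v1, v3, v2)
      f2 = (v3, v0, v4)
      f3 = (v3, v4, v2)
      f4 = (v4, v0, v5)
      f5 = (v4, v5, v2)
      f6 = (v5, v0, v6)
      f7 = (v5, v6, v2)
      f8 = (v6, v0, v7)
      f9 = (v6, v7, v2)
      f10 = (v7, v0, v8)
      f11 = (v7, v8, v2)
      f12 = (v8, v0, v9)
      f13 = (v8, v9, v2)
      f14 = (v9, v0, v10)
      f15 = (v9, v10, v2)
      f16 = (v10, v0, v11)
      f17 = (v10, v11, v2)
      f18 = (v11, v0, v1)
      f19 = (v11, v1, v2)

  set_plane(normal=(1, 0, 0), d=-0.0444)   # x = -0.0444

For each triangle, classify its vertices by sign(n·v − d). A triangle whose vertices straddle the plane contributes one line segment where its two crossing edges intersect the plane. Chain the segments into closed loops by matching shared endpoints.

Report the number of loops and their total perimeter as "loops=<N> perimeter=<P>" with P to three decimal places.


Straddling triangles (12 of 20):
  (v4,v0,v5) [++-] → (-0.0444, 0.136666, 0)–(-0.0444, 1.4076, 0)  len=1.2709
  (v4,v5,v2) [+-+] → (-0.0444, 1.4076, 0)–(-0.0444, 0.136666, 1.68844)  len=2.1133
  (v5,v0,v6) [-+-] → (-0.0444, 0.136666, 0)–(-0.0444, 0.0322589, 0)  len=0.1044
  (v5,v6,v2) [--+] → (-0.0444, 0.0322589, 1.80065)–(-0.0444, 0.136666, 1.68844)  len=0.1533
  (v6,v0,v7) [-+-] → (-0.0444, 0.0322589, 0)–(-0.0444, 0, 0)  len=0.0323
  (v6,v7,v2) [--+] → (-0.0444, 0, 1.8139)–(-0.0444, 0.0322589, 1.80065)  len=0.0349
  (v7,v0,v8) [-+-] → (-0.0444, 0, 0)–(-0.0444, -0.0322589, 0)  len=0.0323
  (v7,v8,v2) [--+] → (-0.0444, -0.0322589, 1.80065)–(-0.0444, 0, 1.8139)  len=0.0349
  (v8,v0,v9) [-+-] → (-0.0444, -0.0322589, 0)–(-0.0444, -0.136666, 0)  len=0.1044
  (v8,v9,v2) [--+] → (-0.0444, -0.136666, 1.68844)–(-0.0444, -0.0322589, 1.80065)  len=0.1533
  (v9,v0,v10) [-++] → (-0.0444, -0.136666, 0)–(-0.0444, -1.4076, 0)  len=1.2709
  (v9,v10,v2) [-++] → (-0.0444, -1.4076, 0)–(-0.0444, -0.136666, 1.68844)  len=2.1133

Chained into 1 loop(s):
  loop 1: 12 segments, perimeter = 7.4181
Total perimeter = 7.418

loops=1 perimeter=7.418


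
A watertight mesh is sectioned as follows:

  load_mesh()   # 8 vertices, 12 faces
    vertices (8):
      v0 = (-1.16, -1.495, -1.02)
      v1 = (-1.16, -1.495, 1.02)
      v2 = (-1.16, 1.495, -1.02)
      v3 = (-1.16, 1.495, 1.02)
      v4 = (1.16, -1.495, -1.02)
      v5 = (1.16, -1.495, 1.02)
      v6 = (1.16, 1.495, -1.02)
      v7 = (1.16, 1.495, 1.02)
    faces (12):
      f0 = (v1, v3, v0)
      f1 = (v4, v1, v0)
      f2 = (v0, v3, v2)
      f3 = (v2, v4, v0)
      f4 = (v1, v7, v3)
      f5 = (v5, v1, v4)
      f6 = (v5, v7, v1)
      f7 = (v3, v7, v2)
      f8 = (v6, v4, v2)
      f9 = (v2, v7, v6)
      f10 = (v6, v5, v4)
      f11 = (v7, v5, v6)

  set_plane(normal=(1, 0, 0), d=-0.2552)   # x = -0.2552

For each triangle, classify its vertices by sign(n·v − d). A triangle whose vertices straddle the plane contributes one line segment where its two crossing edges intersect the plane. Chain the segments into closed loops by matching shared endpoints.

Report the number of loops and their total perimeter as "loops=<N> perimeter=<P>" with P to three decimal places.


loops=1 perimeter=10.060

Straddling triangles (8 of 12):
  (v4,v1,v0) [+--] → (-0.2552, -1.495, 0.2244)–(-0.2552, -1.495, -1.02)  len=1.2444
  (v2,v4,v0) [-+-] → (-0.2552, 0.3289, -1.02)–(-0.2552, -1.495, -1.02)  len=1.8239
  (v1,v7,v3) [-+-] → (-0.2552, -0.3289, 1.02)–(-0.2552, 1.495, 1.02)  len=1.8239
  (v5,v1,v4) [+-+] → (-0.2552, -1.495, 1.02)–(-0.2552, -1.495, 0.2244)  len=0.7956
  (v5,v7,v1) [++-] → (-0.2552, -0.3289, 1.02)–(-0.2552, -1.495, 1.02)  len=1.1661
  (v3,v7,v2) [-+-] → (-0.2552, 1.495, 1.02)–(-0.2552, 1.495, -0.2244)  len=1.2444
  (v6,v4,v2) [++-] → (-0.2552, 0.3289, -1.02)–(-0.2552, 1.495, -1.02)  len=1.1661
  (v2,v7,v6) [-++] → (-0.2552, 1.495, -0.2244)–(-0.2552, 1.495, -1.02)  len=0.7956

Chained into 1 loop(s):
  loop 1: 8 segments, perimeter = 10.0600
Total perimeter = 10.060


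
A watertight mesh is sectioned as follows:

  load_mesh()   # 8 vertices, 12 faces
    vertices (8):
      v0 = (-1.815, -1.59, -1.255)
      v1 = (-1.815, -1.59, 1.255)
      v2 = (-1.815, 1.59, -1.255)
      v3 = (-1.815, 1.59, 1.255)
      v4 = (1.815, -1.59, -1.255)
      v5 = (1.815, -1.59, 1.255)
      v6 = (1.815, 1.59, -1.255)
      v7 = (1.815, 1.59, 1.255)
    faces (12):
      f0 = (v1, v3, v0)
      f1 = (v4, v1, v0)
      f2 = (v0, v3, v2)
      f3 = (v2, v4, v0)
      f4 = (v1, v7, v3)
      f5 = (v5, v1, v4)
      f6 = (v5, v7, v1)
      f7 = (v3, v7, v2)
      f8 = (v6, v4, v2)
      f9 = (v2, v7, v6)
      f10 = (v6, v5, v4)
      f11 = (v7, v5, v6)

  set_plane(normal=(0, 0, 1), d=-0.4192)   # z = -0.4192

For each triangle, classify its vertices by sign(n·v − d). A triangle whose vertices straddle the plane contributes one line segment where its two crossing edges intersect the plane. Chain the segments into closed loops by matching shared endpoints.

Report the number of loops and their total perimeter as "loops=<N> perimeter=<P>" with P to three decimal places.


Straddling triangles (8 of 12):
  (v1,v3,v0) [++-] → (-1.815, -0.531098, -0.4192)–(-1.815, -1.59, -0.4192)  len=1.0589
  (v4,v1,v0) [-+-] → (0.606253, -1.59, -0.4192)–(-1.815, -1.59, -0.4192)  len=2.4213
  (v0,v3,v2) [-+-] → (-1.815, -0.531098, -0.4192)–(-1.815, 1.59, -0.4192)  len=2.1211
  (v5,v1,v4) [++-] → (0.606253, -1.59, -0.4192)–(1.815, -1.59, -0.4192)  len=1.2087
  (v3,v7,v2) [++-] → (-0.606253, 1.59, -0.4192)–(-1.815, 1.59, -0.4192)  len=1.2087
  (v2,v7,v6) [-+-] → (-0.606253, 1.59, -0.4192)–(1.815, 1.59, -0.4192)  len=2.4213
  (v6,v5,v4) [-+-] → (1.815, 0.531098, -0.4192)–(1.815, -1.59, -0.4192)  len=2.1211
  (v7,v5,v6) [++-] → (1.815, 0.531098, -0.4192)–(1.815, 1.59, -0.4192)  len=1.0589

Chained into 1 loop(s):
  loop 1: 8 segments, perimeter = 13.6200
Total perimeter = 13.620

loops=1 perimeter=13.620


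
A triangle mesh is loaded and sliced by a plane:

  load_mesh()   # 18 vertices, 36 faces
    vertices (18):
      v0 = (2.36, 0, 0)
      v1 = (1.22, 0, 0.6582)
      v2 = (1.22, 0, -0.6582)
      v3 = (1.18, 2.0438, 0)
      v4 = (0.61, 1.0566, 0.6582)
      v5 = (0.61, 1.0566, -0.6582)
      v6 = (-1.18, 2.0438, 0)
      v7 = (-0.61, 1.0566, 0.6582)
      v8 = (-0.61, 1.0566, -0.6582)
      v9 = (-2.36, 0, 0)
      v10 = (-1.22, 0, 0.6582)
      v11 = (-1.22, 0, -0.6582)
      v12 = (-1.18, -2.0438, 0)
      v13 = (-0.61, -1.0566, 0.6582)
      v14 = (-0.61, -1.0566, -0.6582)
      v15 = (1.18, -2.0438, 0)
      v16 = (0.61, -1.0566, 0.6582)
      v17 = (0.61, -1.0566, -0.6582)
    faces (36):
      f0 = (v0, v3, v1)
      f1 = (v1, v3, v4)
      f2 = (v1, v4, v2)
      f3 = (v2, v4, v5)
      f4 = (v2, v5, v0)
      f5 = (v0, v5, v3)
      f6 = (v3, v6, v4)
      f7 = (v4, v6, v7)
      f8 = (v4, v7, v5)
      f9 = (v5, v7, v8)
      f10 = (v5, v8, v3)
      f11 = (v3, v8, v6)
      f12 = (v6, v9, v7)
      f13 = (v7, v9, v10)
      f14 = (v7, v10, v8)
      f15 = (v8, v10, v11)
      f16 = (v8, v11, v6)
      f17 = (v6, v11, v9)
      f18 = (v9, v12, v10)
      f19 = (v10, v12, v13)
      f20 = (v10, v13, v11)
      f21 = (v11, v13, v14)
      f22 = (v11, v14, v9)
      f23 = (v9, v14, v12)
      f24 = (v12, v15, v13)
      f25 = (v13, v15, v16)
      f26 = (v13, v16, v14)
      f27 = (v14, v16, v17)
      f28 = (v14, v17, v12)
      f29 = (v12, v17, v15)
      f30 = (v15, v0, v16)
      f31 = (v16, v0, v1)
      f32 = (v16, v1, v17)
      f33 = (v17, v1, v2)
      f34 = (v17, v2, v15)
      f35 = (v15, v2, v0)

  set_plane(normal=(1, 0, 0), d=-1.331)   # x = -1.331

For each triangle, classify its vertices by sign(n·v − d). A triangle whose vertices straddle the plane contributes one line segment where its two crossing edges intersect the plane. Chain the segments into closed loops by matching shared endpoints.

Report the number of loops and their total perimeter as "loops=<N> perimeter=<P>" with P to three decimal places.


Straddling triangles (6 of 36):
  (v6,v9,v7) [+-+] → (-1.331, 1.78226, 0)–(-1.331, 0.621281, 0.387022)  len=1.2238
  (v7,v9,v10) [+-+] → (-1.331, 0.621281, 0.387022)–(-1.331, 0, 0.594112)  len=0.6549
  (v6,v11,v9) [++-] → (-1.331, 0, -0.594112)–(-1.331, 1.78226, 0)  len=1.8787
  (v9,v12,v10) [-++] → (-1.331, -1.78226, 0)–(-1.331, 0, 0.594112)  len=1.8787
  (v11,v14,v9) [++-] → (-1.331, -0.621281, -0.387022)–(-1.331, 0, -0.594112)  len=0.6549
  (v9,v14,v12) [-++] → (-1.331, -0.621281, -0.387022)–(-1.331, -1.78226, 0)  len=1.2238

Chained into 1 loop(s):
  loop 1: 6 segments, perimeter = 7.5147
Total perimeter = 7.515

loops=1 perimeter=7.515


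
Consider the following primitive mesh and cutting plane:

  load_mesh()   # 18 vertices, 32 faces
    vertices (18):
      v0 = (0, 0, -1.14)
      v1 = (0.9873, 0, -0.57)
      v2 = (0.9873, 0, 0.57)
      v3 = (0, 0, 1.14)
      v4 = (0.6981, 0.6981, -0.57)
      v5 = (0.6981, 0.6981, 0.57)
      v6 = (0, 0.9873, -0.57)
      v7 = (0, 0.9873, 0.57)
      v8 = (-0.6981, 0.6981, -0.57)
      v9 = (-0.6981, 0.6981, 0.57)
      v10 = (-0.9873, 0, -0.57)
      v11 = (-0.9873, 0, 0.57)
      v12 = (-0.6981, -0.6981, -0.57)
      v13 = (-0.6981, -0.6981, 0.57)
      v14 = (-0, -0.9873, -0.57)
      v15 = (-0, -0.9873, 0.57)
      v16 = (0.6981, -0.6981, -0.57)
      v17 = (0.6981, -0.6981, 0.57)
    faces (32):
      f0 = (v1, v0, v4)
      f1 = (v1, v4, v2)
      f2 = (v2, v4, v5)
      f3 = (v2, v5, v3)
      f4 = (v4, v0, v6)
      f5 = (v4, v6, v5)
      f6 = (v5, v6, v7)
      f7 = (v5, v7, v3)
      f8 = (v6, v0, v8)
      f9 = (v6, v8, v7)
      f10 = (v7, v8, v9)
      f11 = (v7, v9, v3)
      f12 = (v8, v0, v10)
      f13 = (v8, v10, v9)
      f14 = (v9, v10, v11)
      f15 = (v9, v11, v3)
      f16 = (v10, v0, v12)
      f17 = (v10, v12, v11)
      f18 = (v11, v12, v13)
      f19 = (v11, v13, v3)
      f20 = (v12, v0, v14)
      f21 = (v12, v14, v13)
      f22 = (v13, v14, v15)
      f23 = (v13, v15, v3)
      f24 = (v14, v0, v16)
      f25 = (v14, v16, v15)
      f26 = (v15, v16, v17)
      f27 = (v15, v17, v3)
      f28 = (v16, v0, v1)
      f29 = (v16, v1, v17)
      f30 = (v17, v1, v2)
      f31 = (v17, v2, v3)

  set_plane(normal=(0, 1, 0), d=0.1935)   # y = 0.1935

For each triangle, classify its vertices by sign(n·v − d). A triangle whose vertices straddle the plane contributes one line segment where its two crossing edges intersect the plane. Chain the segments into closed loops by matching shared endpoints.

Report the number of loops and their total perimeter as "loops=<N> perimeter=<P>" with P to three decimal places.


loops=1 perimeter=6.372

Straddling triangles (12 of 32):
  (v1,v0,v4) [--+] → (0.1935, 0.1935, -0.982007)–(0.907139, 0.1935, -0.57)  len=0.8240
  (v1,v4,v2) [-+-] → (0.907139, 0.1935, -0.57)–(0.907139, 0.1935, 0.254014)  len=0.8240
  (v2,v4,v5) [-++] → (0.907139, 0.1935, 0.254014)–(0.907139, 0.1935, 0.57)  len=0.3160
  (v2,v5,v3) [-+-] → (0.907139, 0.1935, 0.57)–(0.1935, 0.1935, 0.982007)  len=0.8240
  (v4,v0,v6) [+-+] → (0.1935, 0.1935, -0.982007)–(0, 0.1935, -1.02829)  len=0.1990
  (v5,v7,v3) [++-] → (0, 0.1935, 1.02829)–(0.1935, 0.1935, 0.982007)  len=0.1990
  (v6,v0,v8) [+-+] → (0, 0.1935, -1.02829)–(-0.1935, 0.1935, -0.982007)  len=0.1990
  (v7,v9,v3) [++-] → (-0.1935, 0.1935, 0.982007)–(0, 0.1935, 1.02829)  len=0.1990
  (v8,v0,v10) [+--] → (-0.1935, 0.1935, -0.982007)–(-0.907139, 0.1935, -0.57)  len=0.8240
  (v8,v10,v9) [+-+] → (-0.907139, 0.1935, -0.57)–(-0.907139, 0.1935, -0.254014)  len=0.3160
  (v9,v10,v11) [+--] → (-0.907139, 0.1935, -0.254014)–(-0.907139, 0.1935, 0.57)  len=0.8240
  (v9,v11,v3) [+--] → (-0.907139, 0.1935, 0.57)–(-0.1935, 0.1935, 0.982007)  len=0.8240

Chained into 1 loop(s):
  loop 1: 12 segments, perimeter = 6.3720
Total perimeter = 6.372


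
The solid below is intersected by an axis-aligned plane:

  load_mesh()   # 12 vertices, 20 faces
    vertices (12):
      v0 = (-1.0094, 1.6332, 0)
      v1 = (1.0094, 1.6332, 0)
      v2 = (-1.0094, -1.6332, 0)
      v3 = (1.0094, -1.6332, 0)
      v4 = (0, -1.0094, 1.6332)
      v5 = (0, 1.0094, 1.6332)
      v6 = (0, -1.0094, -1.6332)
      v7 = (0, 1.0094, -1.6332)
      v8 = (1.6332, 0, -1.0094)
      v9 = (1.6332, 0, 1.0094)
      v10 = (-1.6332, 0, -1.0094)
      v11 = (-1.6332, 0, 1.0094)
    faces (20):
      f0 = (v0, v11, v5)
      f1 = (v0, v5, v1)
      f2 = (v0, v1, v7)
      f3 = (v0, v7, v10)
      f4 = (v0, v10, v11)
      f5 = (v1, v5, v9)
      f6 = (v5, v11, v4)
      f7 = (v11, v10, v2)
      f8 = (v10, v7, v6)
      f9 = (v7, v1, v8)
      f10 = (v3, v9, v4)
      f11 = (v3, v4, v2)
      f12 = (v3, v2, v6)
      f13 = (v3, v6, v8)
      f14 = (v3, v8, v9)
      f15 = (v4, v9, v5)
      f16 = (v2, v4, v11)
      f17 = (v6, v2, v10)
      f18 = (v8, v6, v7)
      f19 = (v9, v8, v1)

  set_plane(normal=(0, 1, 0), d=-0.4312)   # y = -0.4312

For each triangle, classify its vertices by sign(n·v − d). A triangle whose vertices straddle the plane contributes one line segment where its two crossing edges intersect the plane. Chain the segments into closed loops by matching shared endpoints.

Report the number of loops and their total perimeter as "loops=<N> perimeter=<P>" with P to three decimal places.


loops=1 perimeter=9.992

Straddling triangles (10 of 20):
  (v5,v11,v4) [++-] → (-0.935522, -0.4312, 1.27588)–(0, -0.4312, 1.6332)  len=1.0014
  (v11,v10,v2) [++-] → (-1.4685, -0.4312, -0.742897)–(-1.4685, -0.4312, 0.742897)  len=1.4858
  (v10,v7,v6) [++-] → (0, -0.4312, -1.6332)–(-0.935522, -0.4312, -1.27588)  len=1.0014
  (v3,v9,v4) [-+-] → (1.4685, -0.4312, 0.742897)–(0.935522, -0.4312, 1.27588)  len=0.7537
  (v3,v6,v8) [--+] → (0.935522, -0.4312, -1.27588)–(1.4685, -0.4312, -0.742897)  len=0.7537
  (v3,v8,v9) [-++] → (1.4685, -0.4312, -0.742897)–(1.4685, -0.4312, 0.742897)  len=1.4858
  (v4,v9,v5) [-++] → (0.935522, -0.4312, 1.27588)–(0, -0.4312, 1.6332)  len=1.0014
  (v2,v4,v11) [--+] → (-0.935522, -0.4312, 1.27588)–(-1.4685, -0.4312, 0.742897)  len=0.7537
  (v6,v2,v10) [--+] → (-1.4685, -0.4312, -0.742897)–(-0.935522, -0.4312, -1.27588)  len=0.7537
  (v8,v6,v7) [+-+] → (0.935522, -0.4312, -1.27588)–(0, -0.4312, -1.6332)  len=1.0014

Chained into 1 loop(s):
  loop 1: 10 segments, perimeter = 9.9923
Total perimeter = 9.992


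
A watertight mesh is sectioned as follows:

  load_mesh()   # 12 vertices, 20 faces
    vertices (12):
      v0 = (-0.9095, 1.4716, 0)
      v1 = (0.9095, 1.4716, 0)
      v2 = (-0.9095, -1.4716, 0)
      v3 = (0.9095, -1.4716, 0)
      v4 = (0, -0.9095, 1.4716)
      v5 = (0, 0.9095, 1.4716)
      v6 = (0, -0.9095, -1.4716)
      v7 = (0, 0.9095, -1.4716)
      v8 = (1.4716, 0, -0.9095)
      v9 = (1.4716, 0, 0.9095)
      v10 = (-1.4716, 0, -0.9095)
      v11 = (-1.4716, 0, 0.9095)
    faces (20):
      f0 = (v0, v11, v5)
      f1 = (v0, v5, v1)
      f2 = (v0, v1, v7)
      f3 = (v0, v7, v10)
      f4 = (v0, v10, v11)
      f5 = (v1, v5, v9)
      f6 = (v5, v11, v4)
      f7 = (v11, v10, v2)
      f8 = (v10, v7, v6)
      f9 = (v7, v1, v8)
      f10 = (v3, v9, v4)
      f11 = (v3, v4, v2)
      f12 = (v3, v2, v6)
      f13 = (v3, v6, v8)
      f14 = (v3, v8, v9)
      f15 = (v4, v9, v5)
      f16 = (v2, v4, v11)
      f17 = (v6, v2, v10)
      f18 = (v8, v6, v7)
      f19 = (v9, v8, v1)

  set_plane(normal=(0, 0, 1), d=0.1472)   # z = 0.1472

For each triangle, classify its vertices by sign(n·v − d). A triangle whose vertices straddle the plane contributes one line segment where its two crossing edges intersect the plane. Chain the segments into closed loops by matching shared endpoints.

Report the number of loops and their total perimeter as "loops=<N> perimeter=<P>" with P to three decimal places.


Straddling triangles (10 of 20):
  (v0,v11,v5) [-++] → (-1.00047, 1.23343, 0.1472)–(-0.818525, 1.41537, 0.1472)  len=0.2573
  (v0,v5,v1) [-+-] → (-0.818525, 1.41537, 0.1472)–(0.818525, 1.41537, 0.1472)  len=1.6371
  (v0,v10,v11) [--+] → (-1.4716, 0, 0.1472)–(-1.00047, 1.23343, 0.1472)  len=1.3203
  (v1,v5,v9) [-++] → (0.818525, 1.41537, 0.1472)–(1.00047, 1.23343, 0.1472)  len=0.2573
  (v11,v10,v2) [+--] → (-1.4716, 0, 0.1472)–(-1.00047, -1.23343, 0.1472)  len=1.3203
  (v3,v9,v4) [-++] → (1.00047, -1.23343, 0.1472)–(0.818525, -1.41537, 0.1472)  len=0.2573
  (v3,v4,v2) [-+-] → (0.818525, -1.41537, 0.1472)–(-0.818525, -1.41537, 0.1472)  len=1.6371
  (v3,v8,v9) [--+] → (1.4716, 0, 0.1472)–(1.00047, -1.23343, 0.1472)  len=1.3203
  (v2,v4,v11) [-++] → (-0.818525, -1.41537, 0.1472)–(-1.00047, -1.23343, 0.1472)  len=0.2573
  (v9,v8,v1) [+--] → (1.4716, 0, 0.1472)–(1.00047, 1.23343, 0.1472)  len=1.3203

Chained into 1 loop(s):
  loop 1: 10 segments, perimeter = 9.5847
Total perimeter = 9.585

loops=1 perimeter=9.585


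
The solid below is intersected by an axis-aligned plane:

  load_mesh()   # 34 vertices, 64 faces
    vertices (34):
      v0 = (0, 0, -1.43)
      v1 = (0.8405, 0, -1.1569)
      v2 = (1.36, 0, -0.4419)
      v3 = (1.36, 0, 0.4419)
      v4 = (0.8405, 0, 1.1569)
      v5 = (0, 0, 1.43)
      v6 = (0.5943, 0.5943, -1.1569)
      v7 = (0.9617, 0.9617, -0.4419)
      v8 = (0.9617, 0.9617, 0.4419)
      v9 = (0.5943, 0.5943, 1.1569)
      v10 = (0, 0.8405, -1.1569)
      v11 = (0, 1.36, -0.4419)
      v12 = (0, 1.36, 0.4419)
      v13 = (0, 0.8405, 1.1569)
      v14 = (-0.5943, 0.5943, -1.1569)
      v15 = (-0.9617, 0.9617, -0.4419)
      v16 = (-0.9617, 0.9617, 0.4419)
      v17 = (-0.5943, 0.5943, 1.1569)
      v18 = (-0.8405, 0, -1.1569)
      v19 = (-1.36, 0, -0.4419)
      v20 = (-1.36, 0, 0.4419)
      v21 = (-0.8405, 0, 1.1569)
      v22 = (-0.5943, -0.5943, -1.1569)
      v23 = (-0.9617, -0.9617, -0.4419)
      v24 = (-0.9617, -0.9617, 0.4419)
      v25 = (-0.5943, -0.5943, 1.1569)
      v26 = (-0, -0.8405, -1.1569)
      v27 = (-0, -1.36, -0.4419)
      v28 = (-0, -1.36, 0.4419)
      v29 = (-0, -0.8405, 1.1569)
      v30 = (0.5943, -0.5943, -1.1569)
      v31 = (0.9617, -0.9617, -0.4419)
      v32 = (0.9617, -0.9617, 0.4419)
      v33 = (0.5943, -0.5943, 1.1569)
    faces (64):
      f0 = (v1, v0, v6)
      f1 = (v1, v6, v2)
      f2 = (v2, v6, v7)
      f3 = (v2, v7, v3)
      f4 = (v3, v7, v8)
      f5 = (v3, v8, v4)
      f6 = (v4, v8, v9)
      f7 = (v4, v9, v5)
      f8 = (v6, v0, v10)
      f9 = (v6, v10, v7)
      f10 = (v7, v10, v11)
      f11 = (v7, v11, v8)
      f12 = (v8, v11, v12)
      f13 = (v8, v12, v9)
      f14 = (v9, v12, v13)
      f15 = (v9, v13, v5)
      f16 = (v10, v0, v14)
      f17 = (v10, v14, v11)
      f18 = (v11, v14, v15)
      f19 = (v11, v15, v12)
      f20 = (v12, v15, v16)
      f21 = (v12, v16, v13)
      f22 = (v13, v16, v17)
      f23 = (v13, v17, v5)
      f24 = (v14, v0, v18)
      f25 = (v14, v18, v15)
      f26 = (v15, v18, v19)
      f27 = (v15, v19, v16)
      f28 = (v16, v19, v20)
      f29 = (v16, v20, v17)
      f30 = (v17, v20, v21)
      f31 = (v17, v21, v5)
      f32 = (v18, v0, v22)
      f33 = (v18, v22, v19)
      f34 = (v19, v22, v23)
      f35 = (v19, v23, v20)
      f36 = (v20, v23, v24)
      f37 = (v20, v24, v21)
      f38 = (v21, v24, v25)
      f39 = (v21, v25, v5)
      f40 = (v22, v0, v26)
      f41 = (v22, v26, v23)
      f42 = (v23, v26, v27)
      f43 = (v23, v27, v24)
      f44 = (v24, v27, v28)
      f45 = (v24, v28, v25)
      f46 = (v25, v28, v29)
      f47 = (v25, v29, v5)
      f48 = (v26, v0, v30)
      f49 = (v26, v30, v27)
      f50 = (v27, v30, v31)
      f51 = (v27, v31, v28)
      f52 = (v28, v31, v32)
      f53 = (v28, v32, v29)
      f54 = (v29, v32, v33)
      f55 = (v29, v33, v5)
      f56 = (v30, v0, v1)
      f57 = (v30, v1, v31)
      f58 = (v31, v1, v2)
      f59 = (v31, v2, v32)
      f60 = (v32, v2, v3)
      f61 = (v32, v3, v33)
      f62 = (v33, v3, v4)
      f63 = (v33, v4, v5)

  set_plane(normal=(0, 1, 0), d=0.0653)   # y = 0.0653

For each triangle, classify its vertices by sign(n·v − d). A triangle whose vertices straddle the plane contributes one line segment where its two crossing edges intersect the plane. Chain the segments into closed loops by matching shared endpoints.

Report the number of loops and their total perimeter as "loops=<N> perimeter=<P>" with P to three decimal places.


loops=1 perimeter=8.713

Straddling triangles (20 of 64):
  (v1,v0,v6) [--+] → (0.0653, 0.0653, -1.39999)–(0.813448, 0.0653, -1.1569)  len=0.7867
  (v1,v6,v2) [-+-] → (0.813448, 0.0653, -1.1569)–(1.27587, 0.0653, -0.520462)  len=0.7867
  (v2,v6,v7) [-++] → (1.27587, 0.0653, -0.520462)–(1.33296, 0.0653, -0.4419)  len=0.0971
  (v2,v7,v3) [-+-] → (1.33296, 0.0653, -0.4419)–(1.33296, 0.0653, 0.381889)  len=0.8238
  (v3,v7,v8) [-++] → (1.33296, 0.0653, 0.381889)–(1.33296, 0.0653, 0.4419)  len=0.0600
  (v3,v8,v4) [-+-] → (1.33296, 0.0653, 0.4419)–(0.84873, 0.0653, 1.10835)  len=0.8238
  (v4,v8,v9) [-++] → (0.84873, 0.0653, 1.10835)–(0.813448, 0.0653, 1.1569)  len=0.0600
  (v4,v9,v5) [-+-] → (0.813448, 0.0653, 1.1569)–(0.0653, 0.0653, 1.39999)  len=0.7867
  (v6,v0,v10) [+-+] → (0.0653, 0.0653, -1.39999)–(0, 0.0653, -1.40878)  len=0.0659
  (v9,v13,v5) [++-] → (0, 0.0653, 1.40878)–(0.0653, 0.0653, 1.39999)  len=0.0659
  (v10,v0,v14) [+-+] → (0, 0.0653, -1.40878)–(-0.0653, 0.0653, -1.39999)  len=0.0659
  (v13,v17,v5) [++-] → (-0.0653, 0.0653, 1.39999)–(0, 0.0653, 1.40878)  len=0.0659
  (v14,v0,v18) [+--] → (-0.0653, 0.0653, -1.39999)–(-0.813448, 0.0653, -1.1569)  len=0.7867
  (v14,v18,v15) [+-+] → (-0.813448, 0.0653, -1.1569)–(-0.84873, 0.0653, -1.10835)  len=0.0600
  (v15,v18,v19) [+--] → (-0.84873, 0.0653, -1.10835)–(-1.33296, 0.0653, -0.4419)  len=0.8238
  (v15,v19,v16) [+-+] → (-1.33296, 0.0653, -0.4419)–(-1.33296, 0.0653, -0.381889)  len=0.0600
  (v16,v19,v20) [+--] → (-1.33296, 0.0653, -0.381889)–(-1.33296, 0.0653, 0.4419)  len=0.8238
  (v16,v20,v17) [+-+] → (-1.33296, 0.0653, 0.4419)–(-1.27587, 0.0653, 0.520462)  len=0.0971
  (v17,v20,v21) [+--] → (-1.27587, 0.0653, 0.520462)–(-0.813448, 0.0653, 1.1569)  len=0.7867
  (v17,v21,v5) [+--] → (-0.813448, 0.0653, 1.1569)–(-0.0653, 0.0653, 1.39999)  len=0.7867

Chained into 1 loop(s):
  loop 1: 20 segments, perimeter = 8.7130
Total perimeter = 8.713


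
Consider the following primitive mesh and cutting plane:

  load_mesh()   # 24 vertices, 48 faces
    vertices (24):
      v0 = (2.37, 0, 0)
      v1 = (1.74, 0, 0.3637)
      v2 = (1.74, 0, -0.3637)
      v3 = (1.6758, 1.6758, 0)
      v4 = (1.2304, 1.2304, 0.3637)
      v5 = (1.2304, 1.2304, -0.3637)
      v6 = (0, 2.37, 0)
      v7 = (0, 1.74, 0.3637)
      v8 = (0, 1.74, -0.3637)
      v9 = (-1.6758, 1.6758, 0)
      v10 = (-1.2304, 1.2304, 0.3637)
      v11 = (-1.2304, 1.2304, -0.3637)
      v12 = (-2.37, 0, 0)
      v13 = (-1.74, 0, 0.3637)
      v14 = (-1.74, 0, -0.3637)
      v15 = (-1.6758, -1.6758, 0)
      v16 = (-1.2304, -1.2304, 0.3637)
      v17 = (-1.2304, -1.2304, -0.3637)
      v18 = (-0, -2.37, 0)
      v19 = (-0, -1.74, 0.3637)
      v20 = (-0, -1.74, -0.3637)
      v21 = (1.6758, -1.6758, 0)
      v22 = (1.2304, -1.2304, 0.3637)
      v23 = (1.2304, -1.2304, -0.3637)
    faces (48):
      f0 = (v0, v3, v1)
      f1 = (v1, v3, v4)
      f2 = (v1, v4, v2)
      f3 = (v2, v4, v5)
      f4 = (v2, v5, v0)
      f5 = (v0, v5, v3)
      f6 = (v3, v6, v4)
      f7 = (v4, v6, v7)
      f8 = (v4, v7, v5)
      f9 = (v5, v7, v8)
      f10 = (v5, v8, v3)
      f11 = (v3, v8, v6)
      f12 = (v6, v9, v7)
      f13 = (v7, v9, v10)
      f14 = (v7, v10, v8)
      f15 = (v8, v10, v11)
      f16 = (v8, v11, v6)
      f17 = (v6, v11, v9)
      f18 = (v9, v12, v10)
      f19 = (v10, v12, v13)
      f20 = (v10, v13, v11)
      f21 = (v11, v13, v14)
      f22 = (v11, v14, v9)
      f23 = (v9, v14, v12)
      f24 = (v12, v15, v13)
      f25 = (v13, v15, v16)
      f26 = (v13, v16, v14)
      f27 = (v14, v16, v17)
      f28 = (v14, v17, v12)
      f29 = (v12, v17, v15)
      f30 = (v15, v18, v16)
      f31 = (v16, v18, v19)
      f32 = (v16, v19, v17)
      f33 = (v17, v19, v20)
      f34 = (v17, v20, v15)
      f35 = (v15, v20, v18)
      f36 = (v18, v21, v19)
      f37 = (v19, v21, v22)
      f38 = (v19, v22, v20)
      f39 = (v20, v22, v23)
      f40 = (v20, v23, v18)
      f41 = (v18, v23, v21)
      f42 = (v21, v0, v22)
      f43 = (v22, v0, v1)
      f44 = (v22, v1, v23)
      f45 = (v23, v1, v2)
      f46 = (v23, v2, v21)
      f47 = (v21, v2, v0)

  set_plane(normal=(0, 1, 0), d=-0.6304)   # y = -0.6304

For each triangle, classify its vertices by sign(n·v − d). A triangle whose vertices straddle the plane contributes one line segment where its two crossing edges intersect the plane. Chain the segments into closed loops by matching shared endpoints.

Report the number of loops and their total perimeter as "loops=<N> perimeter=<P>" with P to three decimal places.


Straddling triangles (12 of 48):
  (v12,v15,v13) [+-+] → (-2.10886, -0.6304, 0)–(-1.71585, -0.6304, 0.226884)  len=0.4538
  (v13,v15,v16) [+--] → (-1.71585, -0.6304, 0.226884)–(-1.4789, -0.6304, 0.3637)  len=0.2736
  (v13,v16,v14) [+-+] → (-1.4789, -0.6304, 0.3637)–(-1.4789, -0.6304, 0.00898609)  len=0.3547
  (v14,v16,v17) [+--] → (-1.4789, -0.6304, 0.00898609)–(-1.4789, -0.6304, -0.3637)  len=0.3727
  (v14,v17,v12) [+-+] → (-1.4789, -0.6304, -0.3637)–(-1.78612, -0.6304, -0.186343)  len=0.3547
  (v12,v17,v15) [+--] → (-1.78612, -0.6304, -0.186343)–(-2.10886, -0.6304, 0)  len=0.3727
  (v21,v0,v22) [-+-] → (2.10886, -0.6304, 0)–(1.78612, -0.6304, 0.186343)  len=0.3727
  (v22,v0,v1) [-++] → (1.78612, -0.6304, 0.186343)–(1.4789, -0.6304, 0.3637)  len=0.3547
  (v22,v1,v23) [-+-] → (1.4789, -0.6304, 0.3637)–(1.4789, -0.6304, -0.00898609)  len=0.3727
  (v23,v1,v2) [-++] → (1.4789, -0.6304, -0.00898609)–(1.4789, -0.6304, -0.3637)  len=0.3547
  (v23,v2,v21) [-+-] → (1.4789, -0.6304, -0.3637)–(1.71585, -0.6304, -0.226884)  len=0.2736
  (v21,v2,v0) [-++] → (1.71585, -0.6304, -0.226884)–(2.10886, -0.6304, 0)  len=0.4538

Chained into 2 loop(s):
  loop 1: 6 segments, perimeter = 2.1822
  loop 2: 6 segments, perimeter = 2.1822
Total perimeter = 4.364

loops=2 perimeter=4.364


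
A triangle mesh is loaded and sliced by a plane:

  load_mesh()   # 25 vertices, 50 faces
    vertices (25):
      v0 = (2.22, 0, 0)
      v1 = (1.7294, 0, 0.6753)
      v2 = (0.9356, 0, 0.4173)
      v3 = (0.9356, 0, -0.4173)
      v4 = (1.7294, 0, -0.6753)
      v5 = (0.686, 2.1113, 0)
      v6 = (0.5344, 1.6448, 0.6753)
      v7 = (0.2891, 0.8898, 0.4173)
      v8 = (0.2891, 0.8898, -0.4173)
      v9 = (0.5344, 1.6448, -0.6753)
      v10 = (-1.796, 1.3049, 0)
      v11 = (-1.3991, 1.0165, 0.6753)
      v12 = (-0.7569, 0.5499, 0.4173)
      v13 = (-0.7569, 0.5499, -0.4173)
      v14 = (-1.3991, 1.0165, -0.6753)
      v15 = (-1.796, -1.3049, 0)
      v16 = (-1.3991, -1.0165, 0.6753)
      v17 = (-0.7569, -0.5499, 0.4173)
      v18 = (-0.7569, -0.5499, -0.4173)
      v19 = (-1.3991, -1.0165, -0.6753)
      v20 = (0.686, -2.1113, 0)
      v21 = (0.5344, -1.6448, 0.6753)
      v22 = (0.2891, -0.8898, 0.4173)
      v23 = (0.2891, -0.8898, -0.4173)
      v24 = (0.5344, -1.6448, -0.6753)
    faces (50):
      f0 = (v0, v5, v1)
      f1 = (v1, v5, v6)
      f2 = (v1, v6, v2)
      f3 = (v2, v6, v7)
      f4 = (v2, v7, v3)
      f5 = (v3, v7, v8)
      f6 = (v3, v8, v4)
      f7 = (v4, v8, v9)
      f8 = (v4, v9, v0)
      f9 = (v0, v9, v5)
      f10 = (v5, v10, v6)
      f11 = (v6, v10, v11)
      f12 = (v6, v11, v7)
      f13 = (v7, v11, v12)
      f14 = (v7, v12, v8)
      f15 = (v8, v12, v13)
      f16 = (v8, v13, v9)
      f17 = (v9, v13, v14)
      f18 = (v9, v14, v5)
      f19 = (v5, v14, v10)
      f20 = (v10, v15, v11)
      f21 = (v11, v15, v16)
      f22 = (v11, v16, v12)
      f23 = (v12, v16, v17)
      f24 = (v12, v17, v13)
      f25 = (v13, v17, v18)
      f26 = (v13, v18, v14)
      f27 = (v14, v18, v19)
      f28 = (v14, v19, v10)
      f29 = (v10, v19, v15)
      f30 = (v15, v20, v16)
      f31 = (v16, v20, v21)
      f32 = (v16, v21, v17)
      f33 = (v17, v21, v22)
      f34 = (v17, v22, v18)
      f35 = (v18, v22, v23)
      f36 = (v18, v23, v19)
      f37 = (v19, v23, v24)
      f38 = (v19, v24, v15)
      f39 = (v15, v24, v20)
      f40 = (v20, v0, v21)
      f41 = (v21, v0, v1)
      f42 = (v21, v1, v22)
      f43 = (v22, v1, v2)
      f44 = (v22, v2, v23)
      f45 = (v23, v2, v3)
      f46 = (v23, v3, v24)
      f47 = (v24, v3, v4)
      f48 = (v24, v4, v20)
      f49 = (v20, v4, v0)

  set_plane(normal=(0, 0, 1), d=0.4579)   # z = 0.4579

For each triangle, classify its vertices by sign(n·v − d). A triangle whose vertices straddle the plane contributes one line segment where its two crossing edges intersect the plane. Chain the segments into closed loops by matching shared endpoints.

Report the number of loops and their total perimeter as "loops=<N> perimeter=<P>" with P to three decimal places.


Straddling triangles (20 of 50):
  (v0,v5,v1) [--+] → (1.3935, 0.679693, 0.4579)–(1.88734, 0, 0.4579)  len=0.8402
  (v1,v5,v6) [+-+] → (1.3935, 0.679693, 0.4579)–(0.583205, 1.79498, 0.4579)  len=1.3786
  (v1,v6,v2) [++-] → (0.872465, 0.258833, 0.4579)–(1.06052, 0, 0.4579)  len=0.3199
  (v2,v6,v7) [-+-] → (0.872465, 0.258833, 0.4579)–(0.327701, 1.00861, 0.4579)  len=0.9268
  (v5,v10,v6) [--+] → (-0.215828, 1.53538, 0.4579)–(0.583205, 1.79498, 0.4579)  len=0.8401
  (v6,v10,v11) [+-+] → (-0.215828, 1.53538, 0.4579)–(-1.52687, 1.10934, 0.4579)  len=1.3785
  (v6,v11,v7) [++-] → (0.0234375, 0.909738, 0.4579)–(0.327701, 1.00861, 0.4579)  len=0.3199
  (v7,v11,v12) [-+-] → (0.0234375, 0.909738, 0.4579)–(-0.857959, 0.623326, 0.4579)  len=0.9268
  (v10,v15,v11) [--+] → (-1.52687, 0.269169, 0.4579)–(-1.52687, 1.10934, 0.4579)  len=0.8402
  (v11,v15,v16) [+-+] → (-1.52687, 0.269169, 0.4579)–(-1.52687, -1.10934, 0.4579)  len=1.3785
  (v11,v16,v12) [++-] → (-0.857959, 0.303404, 0.4579)–(-0.857959, 0.623326, 0.4579)  len=0.3199
  (v12,v16,v17) [-+-] → (-0.857959, 0.303404, 0.4579)–(-0.857959, -0.623326, 0.4579)  len=0.9267
  (v15,v20,v16) [--+] → (-0.727842, -1.36895, 0.4579)–(-1.52687, -1.10934, 0.4579)  len=0.8401
  (v16,v20,v21) [+-+] → (-0.727842, -1.36895, 0.4579)–(0.583205, -1.79498, 0.4579)  len=1.3785
  (v16,v21,v17) [++-] → (-0.553695, -0.722198, 0.4579)–(-0.857959, -0.623326, 0.4579)  len=0.3199
  (v17,v21,v22) [-+-] → (-0.553695, -0.722198, 0.4579)–(0.327701, -1.00861, 0.4579)  len=0.9268
  (v20,v0,v21) [--+] → (1.07705, -1.11529, 0.4579)–(0.583205, -1.79498, 0.4579)  len=0.8402
  (v21,v0,v1) [+-+] → (1.07705, -1.11529, 0.4579)–(1.88734, 0, 0.4579)  len=1.3786
  (v21,v1,v22) [++-] → (0.515752, -0.749777, 0.4579)–(0.327701, -1.00861, 0.4579)  len=0.3199
  (v22,v1,v2) [-+-] → (0.515752, -0.749777, 0.4579)–(1.06052, 0, 0.4579)  len=0.9268

Chained into 2 loop(s):
  loop 1: 10 segments, perimeter = 11.0935
  loop 2: 10 segments, perimeter = 6.2335
Total perimeter = 17.327

loops=2 perimeter=17.327
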